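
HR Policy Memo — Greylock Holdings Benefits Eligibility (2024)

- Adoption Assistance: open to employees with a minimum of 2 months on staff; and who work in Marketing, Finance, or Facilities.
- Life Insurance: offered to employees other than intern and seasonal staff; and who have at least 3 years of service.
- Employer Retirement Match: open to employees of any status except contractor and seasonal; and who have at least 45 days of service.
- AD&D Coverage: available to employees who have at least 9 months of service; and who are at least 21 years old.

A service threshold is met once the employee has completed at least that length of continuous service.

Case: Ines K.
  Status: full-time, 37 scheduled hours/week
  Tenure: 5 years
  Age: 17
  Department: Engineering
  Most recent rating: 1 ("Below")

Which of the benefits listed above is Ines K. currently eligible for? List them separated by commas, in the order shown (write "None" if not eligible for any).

Adoption Assistance — service 5 years ≥ 2 months (≈60 days) ✓; dept Engineering ✗ → not eligible.
Life Insurance — status full-time ✓ (not excluded); service 5 years ≥ 3 years ✓ → eligible.
Employer Retirement Match — status full-time ✓ (not excluded); service 5 years ≥ 45 days ✓ → eligible.
AD&D Coverage — service 5 years ≥ 9 months (≈270 days) ✓; age 17 < 21 ✗ → not eligible.

Life Insurance, Employer Retirement Match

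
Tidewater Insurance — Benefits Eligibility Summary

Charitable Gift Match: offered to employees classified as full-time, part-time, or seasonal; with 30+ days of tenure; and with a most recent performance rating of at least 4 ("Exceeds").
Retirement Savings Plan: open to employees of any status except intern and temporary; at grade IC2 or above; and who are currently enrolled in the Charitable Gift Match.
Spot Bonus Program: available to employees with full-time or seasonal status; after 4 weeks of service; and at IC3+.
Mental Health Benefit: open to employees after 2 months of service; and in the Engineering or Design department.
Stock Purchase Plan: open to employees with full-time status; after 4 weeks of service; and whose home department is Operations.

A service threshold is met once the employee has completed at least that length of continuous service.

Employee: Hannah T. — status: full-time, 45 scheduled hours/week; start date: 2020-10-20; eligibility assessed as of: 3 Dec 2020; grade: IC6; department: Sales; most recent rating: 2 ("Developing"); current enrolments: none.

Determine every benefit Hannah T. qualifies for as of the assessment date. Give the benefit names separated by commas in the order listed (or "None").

Spot Bonus Program

Service from 2020-10-20 to 3 Dec 2020: 44 days.
Charitable Gift Match — status full-time ✓; service 44 days ≥ 30 days ✓; rating 2 < 4 ✗ → not eligible.
Retirement Savings Plan — status full-time ✓ (not excluded); grade IC6 ≥ IC2 ✓; not enrolled in Charitable Gift Match ✗ → not eligible.
Spot Bonus Program — status full-time ✓; service 44 days ≥ 4 weeks (≈28 days) ✓; grade IC6 ≥ IC3 ✓ → eligible.
Mental Health Benefit — service 44 days < 2 months (≈60 days) ✗ → not eligible.
Stock Purchase Plan — status full-time ✓; service 44 days ≥ 4 weeks (≈28 days) ✓; dept Sales ✗ → not eligible.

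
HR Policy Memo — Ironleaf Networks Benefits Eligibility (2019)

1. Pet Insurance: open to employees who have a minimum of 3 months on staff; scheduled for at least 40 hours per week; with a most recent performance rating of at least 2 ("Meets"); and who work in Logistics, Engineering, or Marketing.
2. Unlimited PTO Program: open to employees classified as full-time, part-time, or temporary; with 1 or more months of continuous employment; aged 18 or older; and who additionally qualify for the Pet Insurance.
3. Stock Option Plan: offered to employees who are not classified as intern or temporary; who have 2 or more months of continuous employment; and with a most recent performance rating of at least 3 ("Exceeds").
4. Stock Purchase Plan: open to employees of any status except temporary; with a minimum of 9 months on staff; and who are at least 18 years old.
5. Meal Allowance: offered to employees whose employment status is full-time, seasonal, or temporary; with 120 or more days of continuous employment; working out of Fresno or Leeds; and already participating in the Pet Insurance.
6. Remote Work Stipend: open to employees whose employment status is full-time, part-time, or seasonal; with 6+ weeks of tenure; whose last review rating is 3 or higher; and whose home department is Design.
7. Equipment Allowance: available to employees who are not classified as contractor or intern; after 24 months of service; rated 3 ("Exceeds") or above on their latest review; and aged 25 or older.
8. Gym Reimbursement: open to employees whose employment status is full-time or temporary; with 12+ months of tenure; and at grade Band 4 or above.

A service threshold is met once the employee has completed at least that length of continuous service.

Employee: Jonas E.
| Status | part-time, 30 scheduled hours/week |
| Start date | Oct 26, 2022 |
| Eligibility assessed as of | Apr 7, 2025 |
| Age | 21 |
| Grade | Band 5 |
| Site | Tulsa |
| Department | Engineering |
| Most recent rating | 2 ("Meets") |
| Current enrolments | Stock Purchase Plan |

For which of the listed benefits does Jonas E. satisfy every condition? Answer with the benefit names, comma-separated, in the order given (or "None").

Stock Purchase Plan

Service from Oct 26, 2022 to Apr 7, 2025: 894 days.
Pet Insurance — service 894 days ≥ 3 months (≈90 days) ✓; 30 hrs/wk < 40 ✗ → not eligible.
Unlimited PTO Program — status part-time ✓; service 894 days ≥ 1 month (≈30 days) ✓; age 21 ≥ 18 ✓; not eligible for Pet Insurance ✗ → not eligible.
Stock Option Plan — status part-time ✓ (not excluded); service 894 days ≥ 2 months (≈60 days) ✓; rating 2 < 3 ✗ → not eligible.
Stock Purchase Plan — status part-time ✓ (not excluded); service 894 days ≥ 9 months (≈270 days) ✓; age 21 ≥ 18 ✓ → eligible.
Meal Allowance — status part-time ✗ (requires full-time, seasonal, or temporary) → not eligible.
Remote Work Stipend — status part-time ✓; service 894 days ≥ 6 weeks (≈42 days) ✓; rating 2 < 3 ✗ → not eligible.
Equipment Allowance — status part-time ✓ (not excluded); service 894 days ≥ 24 months (≈720 days) ✓; rating 2 < 3 ✗ → not eligible.
Gym Reimbursement — status part-time ✗ (requires full-time or temporary) → not eligible.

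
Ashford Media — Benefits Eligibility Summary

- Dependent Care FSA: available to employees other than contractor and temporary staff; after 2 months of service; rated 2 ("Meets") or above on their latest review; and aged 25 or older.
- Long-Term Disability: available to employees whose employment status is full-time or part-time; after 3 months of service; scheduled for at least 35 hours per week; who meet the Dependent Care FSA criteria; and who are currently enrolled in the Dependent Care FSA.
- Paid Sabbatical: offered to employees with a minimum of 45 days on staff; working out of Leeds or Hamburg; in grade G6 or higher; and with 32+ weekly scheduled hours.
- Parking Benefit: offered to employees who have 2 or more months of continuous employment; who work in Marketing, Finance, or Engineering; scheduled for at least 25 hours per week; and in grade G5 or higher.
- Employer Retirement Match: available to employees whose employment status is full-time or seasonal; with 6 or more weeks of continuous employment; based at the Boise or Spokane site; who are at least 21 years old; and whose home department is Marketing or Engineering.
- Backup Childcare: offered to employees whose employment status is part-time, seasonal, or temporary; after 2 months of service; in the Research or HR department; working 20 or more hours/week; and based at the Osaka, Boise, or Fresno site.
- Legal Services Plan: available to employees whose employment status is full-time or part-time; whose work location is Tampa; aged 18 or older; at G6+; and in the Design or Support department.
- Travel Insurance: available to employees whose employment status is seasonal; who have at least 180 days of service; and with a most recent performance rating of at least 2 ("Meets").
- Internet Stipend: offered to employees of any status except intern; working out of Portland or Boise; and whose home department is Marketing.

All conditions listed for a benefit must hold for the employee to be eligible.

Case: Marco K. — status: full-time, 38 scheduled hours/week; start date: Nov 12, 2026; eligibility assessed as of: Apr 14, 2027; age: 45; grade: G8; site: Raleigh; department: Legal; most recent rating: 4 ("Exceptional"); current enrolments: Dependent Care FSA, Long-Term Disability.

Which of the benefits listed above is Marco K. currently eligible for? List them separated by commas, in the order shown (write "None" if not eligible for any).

Service from Nov 12, 2026 to Apr 14, 2027: 153 days.
Dependent Care FSA — status full-time ✓ (not excluded); service 153 days ≥ 2 months (≈60 days) ✓; rating 4 ≥ 2 ✓; age 45 ≥ 25 ✓ → eligible.
Long-Term Disability — status full-time ✓; service 153 days ≥ 3 months (≈90 days) ✓; 38 hrs/wk ≥ 35 ✓; eligible for Dependent Care FSA ✓; enrolled in Dependent Care FSA ✓ → eligible.
Paid Sabbatical — service 153 days ≥ 45 days ✓; site Raleigh ✗ (not Leeds or Hamburg) → not eligible.
Parking Benefit — service 153 days ≥ 2 months (≈60 days) ✓; dept Legal ✗ → not eligible.
Employer Retirement Match — status full-time ✓; service 153 days ≥ 6 weeks (≈42 days) ✓; site Raleigh ✗ (not Boise or Spokane) → not eligible.
Backup Childcare — status full-time ✗ (requires part-time, seasonal, or temporary) → not eligible.
Legal Services Plan — status full-time ✓; site Raleigh ✗ (not Tampa) → not eligible.
Travel Insurance — status full-time ✗ (requires seasonal) → not eligible.
Internet Stipend — status full-time ✓ (not excluded); site Raleigh ✗ (not Portland or Boise) → not eligible.

Dependent Care FSA, Long-Term Disability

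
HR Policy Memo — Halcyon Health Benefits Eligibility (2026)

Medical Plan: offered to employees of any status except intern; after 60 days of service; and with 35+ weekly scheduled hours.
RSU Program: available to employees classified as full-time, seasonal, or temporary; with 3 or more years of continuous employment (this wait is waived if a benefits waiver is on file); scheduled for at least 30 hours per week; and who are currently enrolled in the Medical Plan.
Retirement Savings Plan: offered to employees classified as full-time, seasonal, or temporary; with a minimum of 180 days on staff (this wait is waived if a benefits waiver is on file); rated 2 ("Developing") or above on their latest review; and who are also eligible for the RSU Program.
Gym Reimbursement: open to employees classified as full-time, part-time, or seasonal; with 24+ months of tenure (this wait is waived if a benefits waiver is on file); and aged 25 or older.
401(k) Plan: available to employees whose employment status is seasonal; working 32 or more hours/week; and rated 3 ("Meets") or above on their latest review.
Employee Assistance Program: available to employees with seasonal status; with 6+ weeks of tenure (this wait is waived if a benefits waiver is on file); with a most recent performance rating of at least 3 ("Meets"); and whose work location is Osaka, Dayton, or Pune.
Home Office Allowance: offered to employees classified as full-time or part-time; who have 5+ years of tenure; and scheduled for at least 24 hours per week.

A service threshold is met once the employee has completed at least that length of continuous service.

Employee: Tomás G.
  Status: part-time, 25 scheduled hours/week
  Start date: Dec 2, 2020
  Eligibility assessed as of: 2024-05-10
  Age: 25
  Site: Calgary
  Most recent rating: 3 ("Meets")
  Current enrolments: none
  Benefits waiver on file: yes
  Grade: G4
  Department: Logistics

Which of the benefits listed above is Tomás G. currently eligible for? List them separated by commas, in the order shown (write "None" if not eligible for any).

Gym Reimbursement

Service from Dec 2, 2020 to 2024-05-10: 1255 days.
Medical Plan — status part-time ✓ (not excluded); service 1255 days ≥ 60 days ✓; 25 hrs/wk < 35 ✗ → not eligible.
RSU Program — status part-time ✗ (requires full-time, seasonal, or temporary) → not eligible.
Retirement Savings Plan — status part-time ✗ (requires full-time, seasonal, or temporary) → not eligible.
Gym Reimbursement — status part-time ✓; benefits waiver on file ✓; age 25 ≥ 25 ✓ → eligible.
401(k) Plan — status part-time ✗ (requires seasonal) → not eligible.
Employee Assistance Program — status part-time ✗ (requires seasonal) → not eligible.
Home Office Allowance — status part-time ✓; service 1255 days < 5 years (≈1825 days) ✗ → not eligible.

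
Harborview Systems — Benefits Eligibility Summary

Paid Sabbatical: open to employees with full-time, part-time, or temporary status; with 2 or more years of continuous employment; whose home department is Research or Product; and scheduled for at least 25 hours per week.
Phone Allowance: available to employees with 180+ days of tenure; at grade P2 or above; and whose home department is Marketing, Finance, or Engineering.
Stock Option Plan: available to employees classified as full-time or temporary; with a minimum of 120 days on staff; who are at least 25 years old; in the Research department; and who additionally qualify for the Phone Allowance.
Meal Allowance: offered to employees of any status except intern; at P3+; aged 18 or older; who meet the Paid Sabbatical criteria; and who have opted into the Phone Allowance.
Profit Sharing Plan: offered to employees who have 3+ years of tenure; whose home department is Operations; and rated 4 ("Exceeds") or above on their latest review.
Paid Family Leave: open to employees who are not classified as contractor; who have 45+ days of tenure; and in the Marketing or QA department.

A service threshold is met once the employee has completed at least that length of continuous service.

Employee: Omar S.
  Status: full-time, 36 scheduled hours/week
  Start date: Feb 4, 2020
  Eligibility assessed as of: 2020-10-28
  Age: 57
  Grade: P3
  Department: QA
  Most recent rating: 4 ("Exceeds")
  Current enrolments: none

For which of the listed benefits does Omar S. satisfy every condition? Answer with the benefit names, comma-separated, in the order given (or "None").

Service from Feb 4, 2020 to 2020-10-28: 267 days.
Paid Sabbatical — status full-time ✓; service 267 days < 2 years (≈730 days) ✗ → not eligible.
Phone Allowance — service 267 days ≥ 180 days ✓; grade P3 ≥ P2 ✓; dept QA ✗ → not eligible.
Stock Option Plan — status full-time ✓; service 267 days ≥ 120 days ✓; age 57 ≥ 25 ✓; dept QA ✗ → not eligible.
Meal Allowance — status full-time ✓ (not excluded); grade P3 ≥ P3 ✓; age 57 ≥ 18 ✓; not eligible for Paid Sabbatical ✗ → not eligible.
Profit Sharing Plan — service 267 days < 3 years (≈1095 days) ✗ → not eligible.
Paid Family Leave — status full-time ✓ (not excluded); service 267 days ≥ 45 days ✓; dept QA ✓ → eligible.

Paid Family Leave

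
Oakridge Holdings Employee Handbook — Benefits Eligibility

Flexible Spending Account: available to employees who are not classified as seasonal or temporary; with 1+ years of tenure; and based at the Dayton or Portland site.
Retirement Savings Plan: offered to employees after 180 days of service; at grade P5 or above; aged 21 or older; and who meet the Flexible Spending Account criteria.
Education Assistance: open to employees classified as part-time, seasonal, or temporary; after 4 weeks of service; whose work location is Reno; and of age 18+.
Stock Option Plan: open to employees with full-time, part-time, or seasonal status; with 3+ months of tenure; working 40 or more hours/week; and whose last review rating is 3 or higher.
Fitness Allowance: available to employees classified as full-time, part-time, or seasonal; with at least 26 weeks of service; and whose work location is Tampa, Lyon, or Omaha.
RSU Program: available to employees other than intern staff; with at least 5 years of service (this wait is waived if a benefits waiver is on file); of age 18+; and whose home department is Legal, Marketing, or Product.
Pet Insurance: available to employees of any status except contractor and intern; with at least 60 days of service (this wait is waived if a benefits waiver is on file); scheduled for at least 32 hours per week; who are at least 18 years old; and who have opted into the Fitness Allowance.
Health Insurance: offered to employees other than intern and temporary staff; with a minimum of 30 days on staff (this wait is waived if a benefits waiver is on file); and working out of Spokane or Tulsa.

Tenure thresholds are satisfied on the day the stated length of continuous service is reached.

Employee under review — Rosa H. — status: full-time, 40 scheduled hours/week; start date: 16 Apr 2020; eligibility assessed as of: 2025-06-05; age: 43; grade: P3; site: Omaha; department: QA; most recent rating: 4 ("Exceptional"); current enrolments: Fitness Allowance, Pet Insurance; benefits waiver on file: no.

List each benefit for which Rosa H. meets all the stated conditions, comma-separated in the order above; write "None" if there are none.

Service from 16 Apr 2020 to 2025-06-05: 1876 days.
Flexible Spending Account — status full-time ✓ (not excluded); service 1876 days ≥ 1 year (≈365 days) ✓; site Omaha ✗ (not Dayton or Portland) → not eligible.
Retirement Savings Plan — service 1876 days ≥ 180 days ✓; grade P3 < P5 ✗ → not eligible.
Education Assistance — status full-time ✗ (requires part-time, seasonal, or temporary) → not eligible.
Stock Option Plan — status full-time ✓; service 1876 days ≥ 3 months (≈90 days) ✓; 40 hrs/wk ≥ 40 ✓; rating 4 ≥ 3 ✓ → eligible.
Fitness Allowance — status full-time ✓; service 1876 days ≥ 26 weeks (≈182 days) ✓; site Omaha ✓ → eligible.
RSU Program — status full-time ✓ (not excluded); no waiver, service 1876 days ≥ 5 years (≈1825 days) ✓; age 43 ≥ 18 ✓; dept QA ✗ → not eligible.
Pet Insurance — status full-time ✓ (not excluded); no waiver, service 1876 days ≥ 60 days ✓; 40 hrs/wk ≥ 32 ✓; age 43 ≥ 18 ✓; enrolled in Fitness Allowance ✓ → eligible.
Health Insurance — status full-time ✓ (not excluded); no waiver, service 1876 days ≥ 30 days ✓; site Omaha ✗ (not Spokane or Tulsa) → not eligible.

Stock Option Plan, Fitness Allowance, Pet Insurance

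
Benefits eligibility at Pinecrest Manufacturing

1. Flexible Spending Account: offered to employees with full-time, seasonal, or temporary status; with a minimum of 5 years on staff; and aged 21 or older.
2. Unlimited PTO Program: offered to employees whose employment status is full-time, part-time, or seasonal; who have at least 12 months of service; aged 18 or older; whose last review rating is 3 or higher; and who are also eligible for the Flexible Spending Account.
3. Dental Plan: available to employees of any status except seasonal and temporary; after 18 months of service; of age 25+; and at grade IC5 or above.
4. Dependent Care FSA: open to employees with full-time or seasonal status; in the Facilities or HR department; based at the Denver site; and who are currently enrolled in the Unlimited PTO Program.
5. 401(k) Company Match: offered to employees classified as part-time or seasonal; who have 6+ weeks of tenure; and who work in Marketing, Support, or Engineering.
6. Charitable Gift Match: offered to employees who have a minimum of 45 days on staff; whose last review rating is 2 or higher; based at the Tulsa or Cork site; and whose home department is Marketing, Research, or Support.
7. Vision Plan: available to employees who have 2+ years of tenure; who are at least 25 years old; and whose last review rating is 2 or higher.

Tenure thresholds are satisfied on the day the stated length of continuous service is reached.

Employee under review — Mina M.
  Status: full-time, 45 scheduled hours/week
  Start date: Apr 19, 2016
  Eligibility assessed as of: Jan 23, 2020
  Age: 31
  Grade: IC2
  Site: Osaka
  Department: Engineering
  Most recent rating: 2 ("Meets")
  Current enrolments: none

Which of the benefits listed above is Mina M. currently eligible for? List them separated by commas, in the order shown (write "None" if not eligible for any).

Vision Plan

Service from Apr 19, 2016 to Jan 23, 2020: 1374 days.
Flexible Spending Account — status full-time ✓; service 1374 days < 5 years (≈1825 days) ✗ → not eligible.
Unlimited PTO Program — status full-time ✓; service 1374 days ≥ 12 months (≈360 days) ✓; age 31 ≥ 18 ✓; rating 2 < 3 ✗ → not eligible.
Dental Plan — status full-time ✓ (not excluded); service 1374 days ≥ 18 months (≈540 days) ✓; age 31 ≥ 25 ✓; grade IC2 < IC5 ✗ → not eligible.
Dependent Care FSA — status full-time ✓; dept Engineering ✗ → not eligible.
401(k) Company Match — status full-time ✗ (requires part-time or seasonal) → not eligible.
Charitable Gift Match — service 1374 days ≥ 45 days ✓; rating 2 ≥ 2 ✓; site Osaka ✗ (not Tulsa or Cork) → not eligible.
Vision Plan — service 1374 days ≥ 2 years (≈730 days) ✓; age 31 ≥ 25 ✓; rating 2 ≥ 2 ✓ → eligible.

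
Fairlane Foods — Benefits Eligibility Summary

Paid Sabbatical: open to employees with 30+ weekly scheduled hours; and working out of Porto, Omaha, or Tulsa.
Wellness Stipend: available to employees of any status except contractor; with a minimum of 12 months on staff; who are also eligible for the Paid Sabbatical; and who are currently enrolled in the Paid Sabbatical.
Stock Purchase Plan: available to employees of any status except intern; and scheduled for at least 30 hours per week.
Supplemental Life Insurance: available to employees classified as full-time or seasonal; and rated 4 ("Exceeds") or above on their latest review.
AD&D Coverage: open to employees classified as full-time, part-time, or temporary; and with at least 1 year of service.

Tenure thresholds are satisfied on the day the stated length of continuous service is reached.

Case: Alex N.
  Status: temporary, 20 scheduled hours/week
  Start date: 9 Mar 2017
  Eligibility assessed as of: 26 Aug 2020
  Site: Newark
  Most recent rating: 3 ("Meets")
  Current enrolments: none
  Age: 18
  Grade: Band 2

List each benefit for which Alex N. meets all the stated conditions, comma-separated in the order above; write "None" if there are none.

AD&D Coverage

Service from 9 Mar 2017 to 26 Aug 2020: 1266 days.
Paid Sabbatical — 20 hrs/wk < 30 ✗ → not eligible.
Wellness Stipend — status temporary ✓ (not excluded); service 1266 days ≥ 12 months (≈360 days) ✓; not eligible for Paid Sabbatical ✗ → not eligible.
Stock Purchase Plan — status temporary ✓ (not excluded); 20 hrs/wk < 30 ✗ → not eligible.
Supplemental Life Insurance — status temporary ✗ (requires full-time or seasonal) → not eligible.
AD&D Coverage — status temporary ✓; service 1266 days ≥ 1 year (≈365 days) ✓ → eligible.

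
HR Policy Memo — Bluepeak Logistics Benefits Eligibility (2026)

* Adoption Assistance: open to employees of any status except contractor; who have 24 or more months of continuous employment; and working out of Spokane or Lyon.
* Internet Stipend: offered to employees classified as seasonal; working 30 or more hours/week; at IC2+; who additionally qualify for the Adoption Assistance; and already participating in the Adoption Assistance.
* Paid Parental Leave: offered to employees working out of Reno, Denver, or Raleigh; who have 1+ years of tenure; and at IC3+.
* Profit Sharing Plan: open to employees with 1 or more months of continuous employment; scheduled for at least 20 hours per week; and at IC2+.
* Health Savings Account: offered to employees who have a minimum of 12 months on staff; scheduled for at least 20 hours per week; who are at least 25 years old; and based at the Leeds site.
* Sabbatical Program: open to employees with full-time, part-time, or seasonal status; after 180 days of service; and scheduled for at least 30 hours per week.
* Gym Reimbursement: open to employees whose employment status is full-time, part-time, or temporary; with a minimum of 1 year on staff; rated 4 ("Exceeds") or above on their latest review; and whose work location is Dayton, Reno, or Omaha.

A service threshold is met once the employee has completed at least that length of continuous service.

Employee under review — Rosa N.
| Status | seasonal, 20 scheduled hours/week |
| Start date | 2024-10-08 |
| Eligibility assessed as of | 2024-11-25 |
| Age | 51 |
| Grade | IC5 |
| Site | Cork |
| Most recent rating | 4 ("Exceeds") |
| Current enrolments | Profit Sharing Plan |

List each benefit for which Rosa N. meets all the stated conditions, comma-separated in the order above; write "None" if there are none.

Profit Sharing Plan

Service from 2024-10-08 to 2024-11-25: 48 days.
Adoption Assistance — status seasonal ✓ (not excluded); service 48 days < 24 months (≈720 days) ✗ → not eligible.
Internet Stipend — status seasonal ✓; 20 hrs/wk < 30 ✗ → not eligible.
Paid Parental Leave — site Cork ✗ (not Reno, Denver, or Raleigh) → not eligible.
Profit Sharing Plan — service 48 days ≥ 1 month (≈30 days) ✓; 20 hrs/wk ≥ 20 ✓; grade IC5 ≥ IC2 ✓ → eligible.
Health Savings Account — service 48 days < 12 months (≈360 days) ✗ → not eligible.
Sabbatical Program — status seasonal ✓; service 48 days < 180 days ✗ → not eligible.
Gym Reimbursement — status seasonal ✗ (requires full-time, part-time, or temporary) → not eligible.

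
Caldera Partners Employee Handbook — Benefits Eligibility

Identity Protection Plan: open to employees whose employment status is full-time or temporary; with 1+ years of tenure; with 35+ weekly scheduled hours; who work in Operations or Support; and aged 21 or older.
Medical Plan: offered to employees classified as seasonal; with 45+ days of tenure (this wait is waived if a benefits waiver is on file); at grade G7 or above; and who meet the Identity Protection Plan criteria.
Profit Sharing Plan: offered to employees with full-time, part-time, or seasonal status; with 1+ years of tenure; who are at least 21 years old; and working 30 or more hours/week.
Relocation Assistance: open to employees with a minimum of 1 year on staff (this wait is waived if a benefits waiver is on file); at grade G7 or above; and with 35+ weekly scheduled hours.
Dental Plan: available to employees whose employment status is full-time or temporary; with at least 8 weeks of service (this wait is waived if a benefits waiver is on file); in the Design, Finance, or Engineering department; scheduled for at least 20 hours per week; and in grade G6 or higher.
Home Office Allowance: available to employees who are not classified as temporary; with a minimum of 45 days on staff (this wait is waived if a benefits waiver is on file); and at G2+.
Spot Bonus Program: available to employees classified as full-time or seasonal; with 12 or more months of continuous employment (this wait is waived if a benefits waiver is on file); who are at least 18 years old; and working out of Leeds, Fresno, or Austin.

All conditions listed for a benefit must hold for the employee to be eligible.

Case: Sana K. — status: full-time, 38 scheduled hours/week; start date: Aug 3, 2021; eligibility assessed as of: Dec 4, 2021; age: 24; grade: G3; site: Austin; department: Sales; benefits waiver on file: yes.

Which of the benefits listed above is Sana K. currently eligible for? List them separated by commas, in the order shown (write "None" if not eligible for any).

Home Office Allowance, Spot Bonus Program

Service from Aug 3, 2021 to Dec 4, 2021: 123 days.
Identity Protection Plan — status full-time ✓; service 123 days < 1 year (≈365 days) ✗ → not eligible.
Medical Plan — status full-time ✗ (requires seasonal) → not eligible.
Profit Sharing Plan — status full-time ✓; service 123 days < 1 year (≈365 days) ✗ → not eligible.
Relocation Assistance — benefits waiver on file ✓; grade G3 < G7 ✗ → not eligible.
Dental Plan — status full-time ✓; benefits waiver on file ✓; dept Sales ✗ → not eligible.
Home Office Allowance — status full-time ✓ (not excluded); benefits waiver on file ✓; grade G3 ≥ G2 ✓ → eligible.
Spot Bonus Program — status full-time ✓; benefits waiver on file ✓; age 24 ≥ 18 ✓; site Austin ✓ → eligible.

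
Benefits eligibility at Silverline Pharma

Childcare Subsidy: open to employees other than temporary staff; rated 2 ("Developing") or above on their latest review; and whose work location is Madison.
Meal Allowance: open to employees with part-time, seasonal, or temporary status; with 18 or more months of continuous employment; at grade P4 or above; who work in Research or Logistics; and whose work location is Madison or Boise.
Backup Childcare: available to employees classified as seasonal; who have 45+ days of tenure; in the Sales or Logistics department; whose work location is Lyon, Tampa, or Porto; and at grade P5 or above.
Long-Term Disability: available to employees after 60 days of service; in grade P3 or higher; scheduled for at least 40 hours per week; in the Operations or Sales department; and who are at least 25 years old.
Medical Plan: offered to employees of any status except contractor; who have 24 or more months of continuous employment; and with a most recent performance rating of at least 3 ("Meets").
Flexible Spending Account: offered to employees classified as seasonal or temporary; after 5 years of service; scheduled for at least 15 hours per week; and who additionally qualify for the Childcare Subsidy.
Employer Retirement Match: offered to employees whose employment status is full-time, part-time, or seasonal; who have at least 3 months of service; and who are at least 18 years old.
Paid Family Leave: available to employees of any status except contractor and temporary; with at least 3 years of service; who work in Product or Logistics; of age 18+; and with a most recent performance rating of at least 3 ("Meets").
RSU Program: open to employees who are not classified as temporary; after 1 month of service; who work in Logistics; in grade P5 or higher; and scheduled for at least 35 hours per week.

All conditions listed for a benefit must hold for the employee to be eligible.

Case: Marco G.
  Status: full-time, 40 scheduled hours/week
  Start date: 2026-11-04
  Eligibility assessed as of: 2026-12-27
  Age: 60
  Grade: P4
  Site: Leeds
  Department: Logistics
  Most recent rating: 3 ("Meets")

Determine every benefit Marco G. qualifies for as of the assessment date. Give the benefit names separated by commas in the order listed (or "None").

Service from 2026-11-04 to 2026-12-27: 53 days.
Childcare Subsidy — status full-time ✓ (not excluded); rating 3 ≥ 2 ✓; site Leeds ✗ (not Madison) → not eligible.
Meal Allowance — status full-time ✗ (requires part-time, seasonal, or temporary) → not eligible.
Backup Childcare — status full-time ✗ (requires seasonal) → not eligible.
Long-Term Disability — service 53 days < 60 days ✗ → not eligible.
Medical Plan — status full-time ✓ (not excluded); service 53 days < 24 months (≈720 days) ✗ → not eligible.
Flexible Spending Account — status full-time ✗ (requires seasonal or temporary) → not eligible.
Employer Retirement Match — status full-time ✓; service 53 days < 3 months (≈90 days) ✗ → not eligible.
Paid Family Leave — status full-time ✓ (not excluded); service 53 days < 3 years (≈1095 days) ✗ → not eligible.
RSU Program — status full-time ✓ (not excluded); service 53 days ≥ 1 month (≈30 days) ✓; dept Logistics ✓; grade P4 < P5 ✗ → not eligible.

None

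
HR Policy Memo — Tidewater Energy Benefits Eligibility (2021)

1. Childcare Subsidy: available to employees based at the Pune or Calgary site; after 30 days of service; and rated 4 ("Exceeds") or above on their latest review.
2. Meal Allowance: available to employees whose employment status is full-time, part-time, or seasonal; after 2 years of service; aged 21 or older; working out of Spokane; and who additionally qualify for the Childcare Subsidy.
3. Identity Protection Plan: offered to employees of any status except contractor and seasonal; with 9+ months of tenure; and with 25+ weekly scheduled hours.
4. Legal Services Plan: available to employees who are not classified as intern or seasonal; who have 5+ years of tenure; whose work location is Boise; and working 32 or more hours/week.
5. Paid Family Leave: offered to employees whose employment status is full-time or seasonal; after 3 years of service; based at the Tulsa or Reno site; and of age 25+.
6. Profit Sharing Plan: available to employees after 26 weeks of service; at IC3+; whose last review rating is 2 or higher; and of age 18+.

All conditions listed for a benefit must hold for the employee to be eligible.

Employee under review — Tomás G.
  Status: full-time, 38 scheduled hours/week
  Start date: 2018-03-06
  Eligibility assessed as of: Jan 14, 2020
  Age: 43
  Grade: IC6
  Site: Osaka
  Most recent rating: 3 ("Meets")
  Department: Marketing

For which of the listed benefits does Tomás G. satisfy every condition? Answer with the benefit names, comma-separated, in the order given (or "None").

Identity Protection Plan, Profit Sharing Plan

Service from 2018-03-06 to Jan 14, 2020: 679 days.
Childcare Subsidy — site Osaka ✗ (not Pune or Calgary) → not eligible.
Meal Allowance — status full-time ✓; service 679 days < 2 years (≈730 days) ✗ → not eligible.
Identity Protection Plan — status full-time ✓ (not excluded); service 679 days ≥ 9 months (≈270 days) ✓; 38 hrs/wk ≥ 25 ✓ → eligible.
Legal Services Plan — status full-time ✓ (not excluded); service 679 days < 5 years (≈1825 days) ✗ → not eligible.
Paid Family Leave — status full-time ✓; service 679 days < 3 years (≈1095 days) ✗ → not eligible.
Profit Sharing Plan — service 679 days ≥ 26 weeks (≈182 days) ✓; grade IC6 ≥ IC3 ✓; rating 3 ≥ 2 ✓; age 43 ≥ 18 ✓ → eligible.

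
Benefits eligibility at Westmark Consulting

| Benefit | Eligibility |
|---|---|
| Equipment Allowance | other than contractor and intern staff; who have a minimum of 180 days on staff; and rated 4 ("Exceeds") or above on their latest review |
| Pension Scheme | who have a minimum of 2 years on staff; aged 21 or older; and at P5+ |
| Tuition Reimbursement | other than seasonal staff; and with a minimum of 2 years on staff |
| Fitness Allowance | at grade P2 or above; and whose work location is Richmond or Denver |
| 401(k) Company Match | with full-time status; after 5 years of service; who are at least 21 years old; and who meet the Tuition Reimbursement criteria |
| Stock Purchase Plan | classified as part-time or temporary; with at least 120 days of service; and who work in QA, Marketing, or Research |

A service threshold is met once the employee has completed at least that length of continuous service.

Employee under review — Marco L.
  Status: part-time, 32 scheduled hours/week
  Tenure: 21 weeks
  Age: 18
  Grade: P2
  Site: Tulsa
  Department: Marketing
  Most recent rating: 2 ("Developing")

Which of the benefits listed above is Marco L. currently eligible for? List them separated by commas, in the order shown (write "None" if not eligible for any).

Stock Purchase Plan

Equipment Allowance — status part-time ✓ (not excluded); service 21 weeks < 180 days ✗ → not eligible.
Pension Scheme — service 21 weeks < 2 years (≈730 days) ✗ → not eligible.
Tuition Reimbursement — status part-time ✓ (not excluded); service 21 weeks < 2 years (≈730 days) ✗ → not eligible.
Fitness Allowance — grade P2 ≥ P2 ✓; site Tulsa ✗ (not Richmond or Denver) → not eligible.
401(k) Company Match — status part-time ✗ (requires full-time) → not eligible.
Stock Purchase Plan — status part-time ✓; service 21 weeks ≥ 120 days ✓; dept Marketing ✓ → eligible.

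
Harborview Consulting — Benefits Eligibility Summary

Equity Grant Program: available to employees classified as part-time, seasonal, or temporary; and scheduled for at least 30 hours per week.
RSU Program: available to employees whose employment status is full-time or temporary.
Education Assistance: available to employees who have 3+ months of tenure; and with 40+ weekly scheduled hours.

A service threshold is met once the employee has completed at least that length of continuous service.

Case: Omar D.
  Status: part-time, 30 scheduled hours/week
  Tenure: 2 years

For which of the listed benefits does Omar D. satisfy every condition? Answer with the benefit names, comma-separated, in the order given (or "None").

Equity Grant Program

Equity Grant Program — status part-time ✓; 30 hrs/wk ≥ 30 ✓ → eligible.
RSU Program — status part-time ✗ (requires full-time or temporary) → not eligible.
Education Assistance — service 2 years ≥ 3 months (≈90 days) ✓; 30 hrs/wk < 40 ✗ → not eligible.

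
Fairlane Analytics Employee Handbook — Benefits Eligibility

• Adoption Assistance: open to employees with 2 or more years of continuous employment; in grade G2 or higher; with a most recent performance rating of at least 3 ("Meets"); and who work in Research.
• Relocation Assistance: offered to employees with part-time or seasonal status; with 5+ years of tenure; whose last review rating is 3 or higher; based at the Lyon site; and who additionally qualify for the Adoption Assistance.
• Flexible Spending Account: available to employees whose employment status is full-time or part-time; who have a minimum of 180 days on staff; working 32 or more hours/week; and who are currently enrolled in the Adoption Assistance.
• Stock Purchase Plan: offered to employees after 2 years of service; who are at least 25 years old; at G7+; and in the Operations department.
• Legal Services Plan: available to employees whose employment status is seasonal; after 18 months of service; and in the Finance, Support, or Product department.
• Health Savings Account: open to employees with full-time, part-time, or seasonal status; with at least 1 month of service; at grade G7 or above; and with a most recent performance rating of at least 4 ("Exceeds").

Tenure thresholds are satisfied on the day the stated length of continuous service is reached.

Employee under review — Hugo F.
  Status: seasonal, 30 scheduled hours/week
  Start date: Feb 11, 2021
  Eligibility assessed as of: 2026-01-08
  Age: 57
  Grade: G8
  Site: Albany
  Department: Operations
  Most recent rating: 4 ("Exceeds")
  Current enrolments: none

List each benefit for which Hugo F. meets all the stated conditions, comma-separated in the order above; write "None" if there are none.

Service from Feb 11, 2021 to 2026-01-08: 1792 days.
Adoption Assistance — service 1792 days ≥ 2 years (≈730 days) ✓; grade G8 ≥ G2 ✓; rating 4 ≥ 3 ✓; dept Operations ✗ → not eligible.
Relocation Assistance — status seasonal ✓; service 1792 days < 5 years (≈1825 days) ✗ → not eligible.
Flexible Spending Account — status seasonal ✗ (requires full-time or part-time) → not eligible.
Stock Purchase Plan — service 1792 days ≥ 2 years (≈730 days) ✓; age 57 ≥ 25 ✓; grade G8 ≥ G7 ✓; dept Operations ✓ → eligible.
Legal Services Plan — status seasonal ✓; service 1792 days ≥ 18 months (≈540 days) ✓; dept Operations ✗ → not eligible.
Health Savings Account — status seasonal ✓; service 1792 days ≥ 1 month (≈30 days) ✓; grade G8 ≥ G7 ✓; rating 4 ≥ 4 ✓ → eligible.

Stock Purchase Plan, Health Savings Account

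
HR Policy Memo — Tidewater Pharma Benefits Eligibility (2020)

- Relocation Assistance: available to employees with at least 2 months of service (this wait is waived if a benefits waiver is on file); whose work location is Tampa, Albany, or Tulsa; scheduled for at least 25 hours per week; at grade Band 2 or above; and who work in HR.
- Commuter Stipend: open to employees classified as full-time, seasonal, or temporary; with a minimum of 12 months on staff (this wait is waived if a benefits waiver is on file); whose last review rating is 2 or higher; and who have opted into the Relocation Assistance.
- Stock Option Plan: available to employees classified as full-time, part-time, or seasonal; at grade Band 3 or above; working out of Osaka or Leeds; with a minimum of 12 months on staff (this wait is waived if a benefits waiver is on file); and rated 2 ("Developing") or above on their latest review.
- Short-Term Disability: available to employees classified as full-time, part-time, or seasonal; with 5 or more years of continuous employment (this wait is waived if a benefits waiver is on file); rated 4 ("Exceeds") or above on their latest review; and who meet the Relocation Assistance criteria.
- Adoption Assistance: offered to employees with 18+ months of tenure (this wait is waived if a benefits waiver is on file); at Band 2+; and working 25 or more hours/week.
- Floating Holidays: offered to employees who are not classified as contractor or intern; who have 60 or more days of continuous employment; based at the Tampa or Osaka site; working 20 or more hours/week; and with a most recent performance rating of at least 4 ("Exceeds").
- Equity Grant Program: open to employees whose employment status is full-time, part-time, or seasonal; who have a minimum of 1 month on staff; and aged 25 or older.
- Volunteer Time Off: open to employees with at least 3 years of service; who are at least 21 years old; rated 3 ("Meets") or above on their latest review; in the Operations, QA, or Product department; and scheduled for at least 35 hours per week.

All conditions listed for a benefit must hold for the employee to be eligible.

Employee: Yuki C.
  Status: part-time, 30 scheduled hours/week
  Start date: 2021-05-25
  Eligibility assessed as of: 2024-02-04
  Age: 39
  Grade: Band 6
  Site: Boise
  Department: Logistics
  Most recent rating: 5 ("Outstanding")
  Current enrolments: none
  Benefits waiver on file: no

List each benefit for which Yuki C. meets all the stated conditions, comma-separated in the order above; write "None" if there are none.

Adoption Assistance, Equity Grant Program

Service from 2021-05-25 to 2024-02-04: 985 days.
Relocation Assistance — no waiver, service 985 days ≥ 2 months (≈60 days) ✓; site Boise ✗ (not Tampa, Albany, or Tulsa) → not eligible.
Commuter Stipend — status part-time ✗ (requires full-time, seasonal, or temporary) → not eligible.
Stock Option Plan — status part-time ✓; grade Band 6 ≥ Band 3 ✓; site Boise ✗ (not Osaka or Leeds) → not eligible.
Short-Term Disability — status part-time ✓; no waiver, service 985 days < 5 years (≈1825 days) ✗ → not eligible.
Adoption Assistance — no waiver, service 985 days ≥ 18 months (≈540 days) ✓; grade Band 6 ≥ Band 2 ✓; 30 hrs/wk ≥ 25 ✓ → eligible.
Floating Holidays — status part-time ✓ (not excluded); service 985 days ≥ 60 days ✓; site Boise ✗ (not Tampa or Osaka) → not eligible.
Equity Grant Program — status part-time ✓; service 985 days ≥ 1 month (≈30 days) ✓; age 39 ≥ 25 ✓ → eligible.
Volunteer Time Off — service 985 days < 3 years (≈1095 days) ✗ → not eligible.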